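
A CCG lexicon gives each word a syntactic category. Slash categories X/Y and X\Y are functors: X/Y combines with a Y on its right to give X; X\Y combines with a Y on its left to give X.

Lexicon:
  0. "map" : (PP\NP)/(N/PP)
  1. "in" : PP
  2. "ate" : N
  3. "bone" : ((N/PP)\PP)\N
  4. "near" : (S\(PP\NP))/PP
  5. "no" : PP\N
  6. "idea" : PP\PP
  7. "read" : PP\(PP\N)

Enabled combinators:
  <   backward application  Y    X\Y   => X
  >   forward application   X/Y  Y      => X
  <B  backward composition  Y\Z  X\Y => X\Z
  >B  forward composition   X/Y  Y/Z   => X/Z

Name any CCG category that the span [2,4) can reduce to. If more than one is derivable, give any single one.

(N/PP)\PP

[0,8] S   <
  [0,4] PP\NP   >
    [0,1] "map" : (PP\NP)/(N/PP)
    [1,4] N/PP   <
      [1,2] "in" : PP
      [2,4] (N/PP)\PP   <
        [2,3] "ate" : N
        [3,4] "bone" : ((N/PP)\PP)\N
  [4,8] S\(PP\NP)   >
    [4,5] "near" : (S\(PP\NP))/PP
    [5,8] PP   <
      [5,7] PP\N   <B
        [5,6] "no" : PP\N
        [6,7] "idea" : PP\PP
      [7,8] "read" : PP\(PP\N)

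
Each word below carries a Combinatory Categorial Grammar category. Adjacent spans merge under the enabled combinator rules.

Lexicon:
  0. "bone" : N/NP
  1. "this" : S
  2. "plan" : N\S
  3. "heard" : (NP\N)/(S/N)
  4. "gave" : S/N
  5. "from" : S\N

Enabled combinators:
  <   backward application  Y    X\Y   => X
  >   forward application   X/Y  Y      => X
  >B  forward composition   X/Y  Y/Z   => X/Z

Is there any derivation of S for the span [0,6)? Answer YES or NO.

YES

[0,6] S   <
  [0,5] N   >
    [0,1] "bone" : N/NP
    [1,5] NP   <
      [1,3] N   <
        [1,2] "this" : S
        [2,3] "plan" : N\S
      [3,5] NP\N   >
        [3,4] "heard" : (NP\N)/(S/N)
        [4,5] "gave" : S/N
  [5,6] "from" : S\N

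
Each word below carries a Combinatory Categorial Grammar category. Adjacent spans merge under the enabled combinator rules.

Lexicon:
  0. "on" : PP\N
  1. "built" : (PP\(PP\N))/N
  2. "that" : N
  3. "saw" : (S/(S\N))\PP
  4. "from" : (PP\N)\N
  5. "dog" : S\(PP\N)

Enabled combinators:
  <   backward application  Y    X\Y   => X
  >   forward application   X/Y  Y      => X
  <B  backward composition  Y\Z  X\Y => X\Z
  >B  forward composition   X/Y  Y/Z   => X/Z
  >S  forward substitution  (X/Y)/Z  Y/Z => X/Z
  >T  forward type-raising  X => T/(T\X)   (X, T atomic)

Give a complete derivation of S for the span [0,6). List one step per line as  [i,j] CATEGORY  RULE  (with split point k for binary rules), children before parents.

[0,6] S   >
  [0,4] S/(S\N)   <
    [0,3] PP   <
      [0,1] "on" : PP\N
      [1,3] PP\(PP\N)   >
        [1,2] "built" : (PP\(PP\N))/N
        [2,3] "that" : N
    [3,4] "saw" : (S/(S\N))\PP
  [4,6] S\N   <B
    [4,5] "from" : (PP\N)\N
    [5,6] "dog" : S\(PP\N)

[0,1] PP\N  lex  "on"
[1,2] (PP\(PP\N))/N  lex  "built"
[2,3] N  lex  "that"
[1,3] PP\(PP\N)  >  k=2
[0,3] PP  <  k=1
[3,4] (S/(S\N))\PP  lex  "saw"
[0,4] S/(S\N)  <  k=3
[4,5] (PP\N)\N  lex  "from"
[5,6] S\(PP\N)  lex  "dog"
[4,6] S\N  <B  k=5
[0,6] S  >  k=4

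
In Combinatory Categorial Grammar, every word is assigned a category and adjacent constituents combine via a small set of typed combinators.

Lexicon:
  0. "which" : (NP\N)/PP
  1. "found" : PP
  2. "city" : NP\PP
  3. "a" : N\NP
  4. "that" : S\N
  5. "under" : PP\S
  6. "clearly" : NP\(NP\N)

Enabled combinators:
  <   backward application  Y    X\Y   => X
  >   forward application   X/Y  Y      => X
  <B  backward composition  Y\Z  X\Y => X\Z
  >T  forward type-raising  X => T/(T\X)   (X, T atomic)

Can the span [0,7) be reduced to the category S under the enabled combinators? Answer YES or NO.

NO

(NP\N)/PP PP NP\PP N\NP S\N PP\S NP\(NP\N)
CKY chart[0,7] = {N/(N\NP), NP, NP/(NP\NP), PP/(PP\NP), S/(S\NP)}; S ∉ chart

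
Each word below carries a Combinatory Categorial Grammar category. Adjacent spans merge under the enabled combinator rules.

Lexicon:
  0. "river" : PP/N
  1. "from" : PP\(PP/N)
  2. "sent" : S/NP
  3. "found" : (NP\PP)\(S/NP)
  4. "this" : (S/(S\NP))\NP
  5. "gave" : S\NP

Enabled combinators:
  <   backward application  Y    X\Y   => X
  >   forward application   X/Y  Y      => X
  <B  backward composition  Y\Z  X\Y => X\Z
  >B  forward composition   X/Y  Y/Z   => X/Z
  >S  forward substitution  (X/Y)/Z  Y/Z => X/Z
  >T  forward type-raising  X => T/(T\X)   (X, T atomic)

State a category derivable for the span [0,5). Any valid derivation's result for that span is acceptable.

[0,6] S   >
  [0,5] S/(S\NP)   <
    [0,4] NP   <
      [0,2] PP   <
        [0,1] "river" : PP/N
        [1,2] "from" : PP\(PP/N)
      [2,4] NP\PP   <
        [2,3] "sent" : S/NP
        [3,4] "found" : (NP\PP)\(S/NP)
    [4,5] "this" : (S/(S\NP))\NP
  [5,6] "gave" : S\NP

S/(S\NP)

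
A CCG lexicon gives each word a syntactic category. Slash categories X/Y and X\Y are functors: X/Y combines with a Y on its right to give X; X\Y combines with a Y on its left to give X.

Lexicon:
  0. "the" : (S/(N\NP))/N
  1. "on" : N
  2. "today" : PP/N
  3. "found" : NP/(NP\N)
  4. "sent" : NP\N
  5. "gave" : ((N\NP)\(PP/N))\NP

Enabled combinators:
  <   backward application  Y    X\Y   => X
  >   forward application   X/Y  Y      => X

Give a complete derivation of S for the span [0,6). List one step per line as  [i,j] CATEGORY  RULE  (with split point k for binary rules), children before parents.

[0,1] (S/(N\NP))/N  lex  "the"
[1,2] N  lex  "on"
[0,2] S/(N\NP)  >  k=1
[2,3] PP/N  lex  "today"
[3,4] NP/(NP\N)  lex  "found"
[4,5] NP\N  lex  "sent"
[3,5] NP  >  k=4
[5,6] ((N\NP)\(PP/N))\NP  lex  "gave"
[3,6] (N\NP)\(PP/N)  <  k=5
[2,6] N\NP  <  k=3
[0,6] S  >  k=2

[0,6] S   >
  [0,2] S/(N\NP)   >
    [0,1] "the" : (S/(N\NP))/N
    [1,2] "on" : N
  [2,6] N\NP   <
    [2,3] "today" : PP/N
    [3,6] (N\NP)\(PP/N)   <
      [3,5] NP   >
        [3,4] "found" : NP/(NP\N)
        [4,5] "sent" : NP\N
      [5,6] "gave" : ((N\NP)\(PP/N))\NP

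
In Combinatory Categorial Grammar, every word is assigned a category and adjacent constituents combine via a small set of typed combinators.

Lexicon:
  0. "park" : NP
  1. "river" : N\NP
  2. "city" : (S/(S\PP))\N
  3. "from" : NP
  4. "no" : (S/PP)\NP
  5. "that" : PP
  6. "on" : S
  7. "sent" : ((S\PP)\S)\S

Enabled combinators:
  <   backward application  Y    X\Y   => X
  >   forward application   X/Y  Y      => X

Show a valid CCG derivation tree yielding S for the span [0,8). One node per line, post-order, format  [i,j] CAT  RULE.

[0,1] NP  lex  "park"
[1,2] N\NP  lex  "river"
[0,2] N  <  k=1
[2,3] (S/(S\PP))\N  lex  "city"
[0,3] S/(S\PP)  <  k=2
[3,4] NP  lex  "from"
[4,5] (S/PP)\NP  lex  "no"
[3,5] S/PP  <  k=4
[5,6] PP  lex  "that"
[3,6] S  >  k=5
[6,7] S  lex  "on"
[7,8] ((S\PP)\S)\S  lex  "sent"
[6,8] (S\PP)\S  <  k=7
[3,8] S\PP  <  k=6
[0,8] S  >  k=3

[0,8] S   >
  [0,3] S/(S\PP)   <
    [0,2] N   <
      [0,1] "park" : NP
      [1,2] "river" : N\NP
    [2,3] "city" : (S/(S\PP))\N
  [3,8] S\PP   <
    [3,6] S   >
      [3,5] S/PP   <
        [3,4] "from" : NP
        [4,5] "no" : (S/PP)\NP
      [5,6] "that" : PP
    [6,8] (S\PP)\S   <
      [6,7] "on" : S
      [7,8] "sent" : ((S\PP)\S)\S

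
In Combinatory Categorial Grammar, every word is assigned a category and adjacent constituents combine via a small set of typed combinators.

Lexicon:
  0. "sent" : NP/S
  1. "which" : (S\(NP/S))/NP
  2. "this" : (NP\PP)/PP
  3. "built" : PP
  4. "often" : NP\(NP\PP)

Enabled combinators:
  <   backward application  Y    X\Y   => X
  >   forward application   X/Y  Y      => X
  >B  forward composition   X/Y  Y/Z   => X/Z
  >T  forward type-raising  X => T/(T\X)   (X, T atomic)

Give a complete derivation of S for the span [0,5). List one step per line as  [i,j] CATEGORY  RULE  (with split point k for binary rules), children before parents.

[0,5] S   <
  [0,1] "sent" : NP/S
  [1,5] S\(NP/S)   >
    [1,2] "which" : (S\(NP/S))/NP
    [2,5] NP   <
      [2,4] NP\PP   >
        [2,3] "this" : (NP\PP)/PP
        [3,4] "built" : PP
      [4,5] "often" : NP\(NP\PP)

[0,1] NP/S  lex  "sent"
[1,2] (S\(NP/S))/NP  lex  "which"
[2,3] (NP\PP)/PP  lex  "this"
[3,4] PP  lex  "built"
[2,4] NP\PP  >  k=3
[4,5] NP\(NP\PP)  lex  "often"
[2,5] NP  <  k=4
[1,5] S\(NP/S)  >  k=2
[0,5] S  <  k=1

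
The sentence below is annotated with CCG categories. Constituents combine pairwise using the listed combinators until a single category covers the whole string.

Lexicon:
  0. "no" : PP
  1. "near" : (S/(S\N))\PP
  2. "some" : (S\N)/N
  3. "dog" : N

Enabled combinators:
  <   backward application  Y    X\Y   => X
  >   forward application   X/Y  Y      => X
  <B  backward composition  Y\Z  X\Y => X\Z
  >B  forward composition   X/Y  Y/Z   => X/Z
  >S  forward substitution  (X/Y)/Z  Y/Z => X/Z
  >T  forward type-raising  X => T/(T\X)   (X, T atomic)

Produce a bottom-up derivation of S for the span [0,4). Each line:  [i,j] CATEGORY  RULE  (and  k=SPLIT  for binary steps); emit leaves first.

[0,4] S   >
  [0,2] S/(S\N)   <
    [0,1] "no" : PP
    [1,2] "near" : (S/(S\N))\PP
  [2,4] S\N   >
    [2,3] "some" : (S\N)/N
    [3,4] "dog" : N

[0,1] PP  lex  "no"
[1,2] (S/(S\N))\PP  lex  "near"
[0,2] S/(S\N)  <  k=1
[2,3] (S\N)/N  lex  "some"
[3,4] N  lex  "dog"
[2,4] S\N  >  k=3
[0,4] S  >  k=2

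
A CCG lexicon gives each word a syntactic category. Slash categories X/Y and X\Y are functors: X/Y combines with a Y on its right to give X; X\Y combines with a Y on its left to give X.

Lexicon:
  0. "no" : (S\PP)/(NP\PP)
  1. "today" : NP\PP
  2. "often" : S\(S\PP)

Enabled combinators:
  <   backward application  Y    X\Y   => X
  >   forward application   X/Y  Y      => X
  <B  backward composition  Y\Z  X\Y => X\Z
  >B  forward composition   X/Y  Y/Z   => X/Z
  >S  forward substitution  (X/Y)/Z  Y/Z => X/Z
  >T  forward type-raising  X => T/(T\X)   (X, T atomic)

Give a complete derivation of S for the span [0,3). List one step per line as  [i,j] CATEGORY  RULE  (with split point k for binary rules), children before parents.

[0,3] S   <
  [0,2] S\PP   >
    [0,1] "no" : (S\PP)/(NP\PP)
    [1,2] "today" : NP\PP
  [2,3] "often" : S\(S\PP)

[0,1] (S\PP)/(NP\PP)  lex  "no"
[1,2] NP\PP  lex  "today"
[0,2] S\PP  >  k=1
[2,3] S\(S\PP)  lex  "often"
[0,3] S  <  k=2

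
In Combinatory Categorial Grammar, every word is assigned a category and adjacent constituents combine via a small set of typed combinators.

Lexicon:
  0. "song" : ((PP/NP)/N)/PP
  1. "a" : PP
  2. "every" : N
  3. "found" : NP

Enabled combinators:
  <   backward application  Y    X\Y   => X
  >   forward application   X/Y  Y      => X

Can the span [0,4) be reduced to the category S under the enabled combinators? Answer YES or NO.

NO

((PP/NP)/N)/PP PP N NP
CKY chart[0,4] = {PP}; S ∉ chart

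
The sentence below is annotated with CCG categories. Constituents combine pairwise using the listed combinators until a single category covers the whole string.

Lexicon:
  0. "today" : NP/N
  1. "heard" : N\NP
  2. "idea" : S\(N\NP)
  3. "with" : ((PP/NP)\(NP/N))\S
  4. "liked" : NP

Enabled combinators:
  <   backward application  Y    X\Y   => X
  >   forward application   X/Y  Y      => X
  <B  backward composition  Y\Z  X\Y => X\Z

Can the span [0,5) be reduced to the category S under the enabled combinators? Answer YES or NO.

NP/N N\NP S\(N\NP) ((PP/NP)\(NP/N))\S NP
CKY chart[0,5] = {PP}; S ∉ chart

NO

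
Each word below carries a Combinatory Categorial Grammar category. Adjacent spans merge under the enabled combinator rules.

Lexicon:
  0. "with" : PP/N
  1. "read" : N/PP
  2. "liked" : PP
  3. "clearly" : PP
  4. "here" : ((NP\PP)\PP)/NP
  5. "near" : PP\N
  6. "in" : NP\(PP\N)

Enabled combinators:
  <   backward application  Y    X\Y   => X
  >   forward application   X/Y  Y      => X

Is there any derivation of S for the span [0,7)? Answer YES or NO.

PP/N N/PP PP PP ((NP\PP)\PP)/NP PP\N NP\(PP\N)
CKY chart[0,7] = {NP}; S ∉ chart

NO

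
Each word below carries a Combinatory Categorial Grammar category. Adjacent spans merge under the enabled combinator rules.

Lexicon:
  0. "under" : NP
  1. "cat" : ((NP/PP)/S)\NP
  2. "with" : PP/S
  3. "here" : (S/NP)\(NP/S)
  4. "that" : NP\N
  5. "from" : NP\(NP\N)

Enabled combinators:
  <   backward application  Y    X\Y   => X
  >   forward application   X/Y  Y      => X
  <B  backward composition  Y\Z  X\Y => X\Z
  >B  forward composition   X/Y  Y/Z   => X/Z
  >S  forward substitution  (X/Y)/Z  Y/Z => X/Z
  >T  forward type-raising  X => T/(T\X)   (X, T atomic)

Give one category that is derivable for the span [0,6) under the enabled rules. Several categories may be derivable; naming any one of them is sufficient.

[0,6] S   >
  [0,4] S/NP   <
    [0,3] NP/S   >S
      [0,2] (NP/PP)/S   <
        [0,1] "under" : NP
        [1,2] "cat" : ((NP/PP)/S)\NP
      [2,3] "with" : PP/S
    [3,4] "here" : (S/NP)\(NP/S)
  [4,6] NP   <
    [4,5] "that" : NP\N
    [5,6] "from" : NP\(NP\N)

S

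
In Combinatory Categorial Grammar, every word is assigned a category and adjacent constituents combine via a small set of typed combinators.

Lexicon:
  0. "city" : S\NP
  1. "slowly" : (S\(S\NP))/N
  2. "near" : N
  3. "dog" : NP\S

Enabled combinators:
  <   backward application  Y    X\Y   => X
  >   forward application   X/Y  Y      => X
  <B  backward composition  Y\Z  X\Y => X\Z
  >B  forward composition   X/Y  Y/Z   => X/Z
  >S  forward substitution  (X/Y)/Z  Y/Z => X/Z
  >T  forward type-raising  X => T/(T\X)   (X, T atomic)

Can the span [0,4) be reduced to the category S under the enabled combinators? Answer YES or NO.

S\NP (S\(S\NP))/N N NP\S
CKY chart[0,4] = {N/(N\NP), NP, NP/(NP\NP), PP/(PP\NP), S/(S\NP)}; S ∉ chart

NO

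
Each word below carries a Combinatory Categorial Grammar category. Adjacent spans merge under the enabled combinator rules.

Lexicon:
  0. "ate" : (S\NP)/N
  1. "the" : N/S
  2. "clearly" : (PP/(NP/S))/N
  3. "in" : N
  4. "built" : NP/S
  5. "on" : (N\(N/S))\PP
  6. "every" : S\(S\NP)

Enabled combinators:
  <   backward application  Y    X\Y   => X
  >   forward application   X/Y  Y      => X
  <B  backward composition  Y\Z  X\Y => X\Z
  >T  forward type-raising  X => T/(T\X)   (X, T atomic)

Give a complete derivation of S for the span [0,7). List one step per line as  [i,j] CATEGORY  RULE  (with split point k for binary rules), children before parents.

[0,1] (S\NP)/N  lex  "ate"
[1,2] N/S  lex  "the"
[2,3] (PP/(NP/S))/N  lex  "clearly"
[3,4] N  lex  "in"
[2,4] PP/(NP/S)  >  k=3
[4,5] NP/S  lex  "built"
[2,5] PP  >  k=4
[5,6] (N\(N/S))\PP  lex  "on"
[2,6] N\(N/S)  <  k=5
[1,6] N  <  k=2
[0,6] S\NP  >  k=1
[6,7] S\(S\NP)  lex  "every"
[0,7] S  <  k=6

[0,7] S   <
  [0,6] S\NP   >
    [0,1] "ate" : (S\NP)/N
    [1,6] N   <
      [1,2] "the" : N/S
      [2,6] N\(N/S)   <
        [2,5] PP   >
          [2,4] PP/(NP/S)   >
            [2,3] "clearly" : (PP/(NP/S))/N
            [3,4] "in" : N
          [4,5] "built" : NP/S
        [5,6] "on" : (N\(N/S))\PP
  [6,7] "every" : S\(S\NP)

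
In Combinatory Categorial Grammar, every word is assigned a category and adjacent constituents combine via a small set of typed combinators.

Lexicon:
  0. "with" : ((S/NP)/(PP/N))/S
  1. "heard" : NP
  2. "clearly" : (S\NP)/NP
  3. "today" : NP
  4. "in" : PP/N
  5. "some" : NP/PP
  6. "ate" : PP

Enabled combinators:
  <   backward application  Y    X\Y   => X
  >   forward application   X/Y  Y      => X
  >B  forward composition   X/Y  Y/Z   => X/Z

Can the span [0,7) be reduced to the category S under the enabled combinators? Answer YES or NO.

YES

[0,7] S   >
  [0,5] S/NP   >
    [0,4] (S/NP)/(PP/N)   >
      [0,1] "with" : ((S/NP)/(PP/N))/S
      [1,4] S   <
        [1,2] "heard" : NP
        [2,4] S\NP   >
          [2,3] "clearly" : (S\NP)/NP
          [3,4] "today" : NP
    [4,5] "in" : PP/N
  [5,7] NP   >
    [5,6] "some" : NP/PP
    [6,7] "ate" : PP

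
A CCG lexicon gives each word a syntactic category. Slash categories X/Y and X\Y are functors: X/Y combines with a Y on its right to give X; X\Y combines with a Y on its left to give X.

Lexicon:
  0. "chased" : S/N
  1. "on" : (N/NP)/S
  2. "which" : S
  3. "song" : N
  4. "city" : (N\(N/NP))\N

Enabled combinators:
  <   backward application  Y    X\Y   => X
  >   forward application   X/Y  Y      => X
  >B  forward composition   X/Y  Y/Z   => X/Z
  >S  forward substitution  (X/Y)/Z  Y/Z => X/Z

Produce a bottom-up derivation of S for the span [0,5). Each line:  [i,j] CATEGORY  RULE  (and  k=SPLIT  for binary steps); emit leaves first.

[0,1] S/N  lex  "chased"
[1,2] (N/NP)/S  lex  "on"
[2,3] S  lex  "which"
[1,3] N/NP  >  k=2
[3,4] N  lex  "song"
[4,5] (N\(N/NP))\N  lex  "city"
[3,5] N\(N/NP)  <  k=4
[1,5] N  <  k=3
[0,5] S  >  k=1

[0,5] S   >
  [0,1] "chased" : S/N
  [1,5] N   <
    [1,3] N/NP   >
      [1,2] "on" : (N/NP)/S
      [2,3] "which" : S
    [3,5] N\(N/NP)   <
      [3,4] "song" : N
      [4,5] "city" : (N\(N/NP))\N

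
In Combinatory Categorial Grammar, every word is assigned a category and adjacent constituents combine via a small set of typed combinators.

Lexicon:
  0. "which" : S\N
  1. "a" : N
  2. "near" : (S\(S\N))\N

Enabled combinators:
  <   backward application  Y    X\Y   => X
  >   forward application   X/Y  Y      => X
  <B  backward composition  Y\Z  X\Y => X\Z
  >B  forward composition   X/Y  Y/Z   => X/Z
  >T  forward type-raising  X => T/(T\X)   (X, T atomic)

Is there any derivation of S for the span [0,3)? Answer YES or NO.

[0,3] S   <
  [0,1] "which" : S\N
  [1,3] S\(S\N)   <
    [1,2] "a" : N
    [2,3] "near" : (S\(S\N))\N

YES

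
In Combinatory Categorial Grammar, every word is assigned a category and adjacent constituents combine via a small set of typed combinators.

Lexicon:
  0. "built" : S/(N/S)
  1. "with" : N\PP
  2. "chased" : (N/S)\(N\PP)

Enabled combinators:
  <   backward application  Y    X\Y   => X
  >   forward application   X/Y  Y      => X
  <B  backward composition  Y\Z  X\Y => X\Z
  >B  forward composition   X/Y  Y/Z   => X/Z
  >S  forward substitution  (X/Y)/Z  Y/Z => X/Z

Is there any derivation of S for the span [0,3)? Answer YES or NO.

YES

[0,3] S   >
  [0,1] "built" : S/(N/S)
  [1,3] N/S   <
    [1,2] "with" : N\PP
    [2,3] "chased" : (N/S)\(N\PP)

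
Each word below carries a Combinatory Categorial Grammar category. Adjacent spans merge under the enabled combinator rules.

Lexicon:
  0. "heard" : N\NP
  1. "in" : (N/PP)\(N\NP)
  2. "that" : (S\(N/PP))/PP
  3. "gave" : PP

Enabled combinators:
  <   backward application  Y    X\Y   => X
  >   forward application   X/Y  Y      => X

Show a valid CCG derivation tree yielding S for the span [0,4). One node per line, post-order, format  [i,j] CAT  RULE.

[0,1] N\NP  lex  "heard"
[1,2] (N/PP)\(N\NP)  lex  "in"
[0,2] N/PP  <  k=1
[2,3] (S\(N/PP))/PP  lex  "that"
[3,4] PP  lex  "gave"
[2,4] S\(N/PP)  >  k=3
[0,4] S  <  k=2

[0,4] S   <
  [0,2] N/PP   <
    [0,1] "heard" : N\NP
    [1,2] "in" : (N/PP)\(N\NP)
  [2,4] S\(N/PP)   >
    [2,3] "that" : (S\(N/PP))/PP
    [3,4] "gave" : PP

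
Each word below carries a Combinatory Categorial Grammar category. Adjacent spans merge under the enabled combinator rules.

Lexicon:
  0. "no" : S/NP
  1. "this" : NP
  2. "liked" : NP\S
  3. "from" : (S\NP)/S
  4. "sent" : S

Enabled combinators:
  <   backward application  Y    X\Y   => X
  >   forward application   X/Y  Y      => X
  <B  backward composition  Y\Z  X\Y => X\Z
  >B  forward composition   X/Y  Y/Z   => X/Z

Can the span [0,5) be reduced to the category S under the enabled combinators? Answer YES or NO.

YES

[0,5] S   <
  [0,3] NP   <
    [0,2] S   >
      [0,1] "no" : S/NP
      [1,2] "this" : NP
    [2,3] "liked" : NP\S
  [3,5] S\NP   >
    [3,4] "from" : (S\NP)/S
    [4,5] "sent" : S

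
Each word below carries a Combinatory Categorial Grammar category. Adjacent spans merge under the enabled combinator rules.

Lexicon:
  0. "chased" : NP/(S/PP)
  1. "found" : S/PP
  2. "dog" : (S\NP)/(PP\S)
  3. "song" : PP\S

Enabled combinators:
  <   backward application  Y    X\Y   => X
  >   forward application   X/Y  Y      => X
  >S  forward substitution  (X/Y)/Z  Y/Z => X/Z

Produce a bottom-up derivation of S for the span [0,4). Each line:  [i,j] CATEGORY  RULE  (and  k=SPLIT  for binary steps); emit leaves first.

[0,1] NP/(S/PP)  lex  "chased"
[1,2] S/PP  lex  "found"
[0,2] NP  >  k=1
[2,3] (S\NP)/(PP\S)  lex  "dog"
[3,4] PP\S  lex  "song"
[2,4] S\NP  >  k=3
[0,4] S  <  k=2

[0,4] S   <
  [0,2] NP   >
    [0,1] "chased" : NP/(S/PP)
    [1,2] "found" : S/PP
  [2,4] S\NP   >
    [2,3] "dog" : (S\NP)/(PP\S)
    [3,4] "song" : PP\S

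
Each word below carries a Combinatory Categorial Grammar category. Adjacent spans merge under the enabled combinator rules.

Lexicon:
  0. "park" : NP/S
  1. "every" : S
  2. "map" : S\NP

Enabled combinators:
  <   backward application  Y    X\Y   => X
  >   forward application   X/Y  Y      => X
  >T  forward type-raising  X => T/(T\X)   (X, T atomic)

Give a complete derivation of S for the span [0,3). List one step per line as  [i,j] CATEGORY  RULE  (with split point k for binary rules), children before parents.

[0,1] NP/S  lex  "park"
[1,2] S  lex  "every"
[0,2] NP  >  k=1
[2,3] S\NP  lex  "map"
[0,3] S  <  k=2

[0,3] S   <
  [0,2] NP   >
    [0,1] "park" : NP/S
    [1,2] "every" : S
  [2,3] "map" : S\NP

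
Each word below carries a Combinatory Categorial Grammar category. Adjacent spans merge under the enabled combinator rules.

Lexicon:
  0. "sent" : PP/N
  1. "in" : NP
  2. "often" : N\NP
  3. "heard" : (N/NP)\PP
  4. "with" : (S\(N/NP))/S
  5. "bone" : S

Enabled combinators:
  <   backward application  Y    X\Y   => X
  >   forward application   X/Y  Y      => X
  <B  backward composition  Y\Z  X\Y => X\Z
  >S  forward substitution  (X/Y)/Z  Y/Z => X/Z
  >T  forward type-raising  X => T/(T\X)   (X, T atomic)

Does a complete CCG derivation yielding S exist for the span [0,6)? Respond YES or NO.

[0,6] S   <
  [0,3] PP   >
    [0,1] "sent" : PP/N
    [1,3] N   >
      [1,2] N/(N\NP)   >T
        [1,2] "in" : NP
      [2,3] "often" : N\NP
  [3,6] S\PP   <B
    [3,4] "heard" : (N/NP)\PP
    [4,6] S\(N/NP)   >
      [4,5] "with" : (S\(N/NP))/S
      [5,6] "bone" : S

YES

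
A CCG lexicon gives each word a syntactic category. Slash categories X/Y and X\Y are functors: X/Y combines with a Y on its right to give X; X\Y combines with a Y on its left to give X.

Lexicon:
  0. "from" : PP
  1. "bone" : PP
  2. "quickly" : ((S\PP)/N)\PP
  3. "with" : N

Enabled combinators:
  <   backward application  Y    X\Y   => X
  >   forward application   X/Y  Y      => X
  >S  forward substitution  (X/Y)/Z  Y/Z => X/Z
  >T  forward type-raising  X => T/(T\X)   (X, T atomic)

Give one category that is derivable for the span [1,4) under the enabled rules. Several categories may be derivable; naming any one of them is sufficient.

S\PP

[0,4] S   <
  [0,1] "from" : PP
  [1,4] S\PP   >
    [1,3] (S\PP)/N   <
      [1,2] "bone" : PP
      [2,3] "quickly" : ((S\PP)/N)\PP
    [3,4] "with" : N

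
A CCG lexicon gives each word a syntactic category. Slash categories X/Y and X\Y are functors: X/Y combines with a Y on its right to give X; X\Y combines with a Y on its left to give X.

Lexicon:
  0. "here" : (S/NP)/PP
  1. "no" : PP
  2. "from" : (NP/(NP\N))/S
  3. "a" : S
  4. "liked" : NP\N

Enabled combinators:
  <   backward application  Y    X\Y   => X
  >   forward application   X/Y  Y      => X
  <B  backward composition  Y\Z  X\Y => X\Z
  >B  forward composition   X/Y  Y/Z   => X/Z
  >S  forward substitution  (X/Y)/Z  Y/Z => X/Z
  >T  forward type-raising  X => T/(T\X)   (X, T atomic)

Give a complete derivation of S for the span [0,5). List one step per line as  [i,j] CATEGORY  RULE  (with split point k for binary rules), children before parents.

[0,5] S   >
  [0,2] S/NP   >
    [0,1] "here" : (S/NP)/PP
    [1,2] "no" : PP
  [2,5] NP   >
    [2,4] NP/(NP\N)   >
      [2,3] "from" : (NP/(NP\N))/S
      [3,4] "a" : S
    [4,5] "liked" : NP\N

[0,1] (S/NP)/PP  lex  "here"
[1,2] PP  lex  "no"
[0,2] S/NP  >  k=1
[2,3] (NP/(NP\N))/S  lex  "from"
[3,4] S  lex  "a"
[2,4] NP/(NP\N)  >  k=3
[4,5] NP\N  lex  "liked"
[2,5] NP  >  k=4
[0,5] S  >  k=2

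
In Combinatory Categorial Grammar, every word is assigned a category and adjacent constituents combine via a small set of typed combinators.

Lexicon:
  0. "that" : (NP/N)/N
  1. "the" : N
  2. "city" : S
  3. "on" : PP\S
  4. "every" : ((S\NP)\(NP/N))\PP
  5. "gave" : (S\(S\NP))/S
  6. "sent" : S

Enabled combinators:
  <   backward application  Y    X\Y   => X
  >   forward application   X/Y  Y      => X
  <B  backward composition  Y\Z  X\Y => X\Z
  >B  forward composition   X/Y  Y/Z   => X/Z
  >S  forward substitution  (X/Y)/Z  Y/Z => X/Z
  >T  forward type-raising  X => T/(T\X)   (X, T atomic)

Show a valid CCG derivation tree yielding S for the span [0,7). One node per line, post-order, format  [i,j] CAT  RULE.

[0,1] (NP/N)/N  lex  "that"
[1,2] N  lex  "the"
[0,2] NP/N  >  k=1
[2,3] S  lex  "city"
[2,3] PP/(PP\S)  >T
[3,4] PP\S  lex  "on"
[2,4] PP  >  k=3
[4,5] ((S\NP)\(NP/N))\PP  lex  "every"
[2,5] (S\NP)\(NP/N)  <  k=4
[0,5] S\NP  <  k=2
[5,6] (S\(S\NP))/S  lex  "gave"
[6,7] S  lex  "sent"
[5,7] S\(S\NP)  >  k=6
[0,7] S  <  k=5

[0,7] S   <
  [0,5] S\NP   <
    [0,2] NP/N   >
      [0,1] "that" : (NP/N)/N
      [1,2] "the" : N
    [2,5] (S\NP)\(NP/N)   <
      [2,4] PP   >
        [2,3] PP/(PP\S)   >T
          [2,3] "city" : S
        [3,4] "on" : PP\S
      [4,5] "every" : ((S\NP)\(NP/N))\PP
  [5,7] S\(S\NP)   >
    [5,6] "gave" : (S\(S\NP))/S
    [6,7] "sent" : S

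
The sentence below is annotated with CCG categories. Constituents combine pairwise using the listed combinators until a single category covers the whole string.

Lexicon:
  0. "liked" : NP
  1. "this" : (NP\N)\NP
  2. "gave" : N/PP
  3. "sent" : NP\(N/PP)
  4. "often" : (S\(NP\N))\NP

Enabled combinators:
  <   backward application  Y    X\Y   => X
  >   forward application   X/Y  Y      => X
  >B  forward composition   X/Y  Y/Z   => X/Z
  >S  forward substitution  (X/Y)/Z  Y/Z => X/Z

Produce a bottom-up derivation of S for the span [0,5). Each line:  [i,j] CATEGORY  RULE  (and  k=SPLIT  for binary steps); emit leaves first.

[0,5] S   <
  [0,2] NP\N   <
    [0,1] "liked" : NP
    [1,2] "this" : (NP\N)\NP
  [2,5] S\(NP\N)   <
    [2,4] NP   <
      [2,3] "gave" : N/PP
      [3,4] "sent" : NP\(N/PP)
    [4,5] "often" : (S\(NP\N))\NP

[0,1] NP  lex  "liked"
[1,2] (NP\N)\NP  lex  "this"
[0,2] NP\N  <  k=1
[2,3] N/PP  lex  "gave"
[3,4] NP\(N/PP)  lex  "sent"
[2,4] NP  <  k=3
[4,5] (S\(NP\N))\NP  lex  "often"
[2,5] S\(NP\N)  <  k=4
[0,5] S  <  k=2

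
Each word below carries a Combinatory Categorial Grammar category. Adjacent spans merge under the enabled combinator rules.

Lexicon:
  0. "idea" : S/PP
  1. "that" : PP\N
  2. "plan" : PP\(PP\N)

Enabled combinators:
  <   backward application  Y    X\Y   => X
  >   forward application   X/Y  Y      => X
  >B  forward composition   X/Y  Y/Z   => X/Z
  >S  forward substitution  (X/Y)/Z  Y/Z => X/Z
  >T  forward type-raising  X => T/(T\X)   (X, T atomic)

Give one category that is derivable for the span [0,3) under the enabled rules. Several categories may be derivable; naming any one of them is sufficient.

[0,3] S   >
  [0,1] "idea" : S/PP
  [1,3] PP   <
    [1,2] "that" : PP\N
    [2,3] "plan" : PP\(PP\N)

S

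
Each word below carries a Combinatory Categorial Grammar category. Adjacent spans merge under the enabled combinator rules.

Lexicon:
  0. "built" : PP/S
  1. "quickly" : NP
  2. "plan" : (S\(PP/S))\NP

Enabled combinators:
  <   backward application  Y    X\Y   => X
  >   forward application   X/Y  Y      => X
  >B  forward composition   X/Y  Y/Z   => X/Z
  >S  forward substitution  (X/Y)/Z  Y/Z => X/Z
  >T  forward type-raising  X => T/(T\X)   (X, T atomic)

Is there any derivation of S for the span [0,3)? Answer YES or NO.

YES

[0,3] S   <
  [0,1] "built" : PP/S
  [1,3] S\(PP/S)   <
    [1,2] "quickly" : NP
    [2,3] "plan" : (S\(PP/S))\NP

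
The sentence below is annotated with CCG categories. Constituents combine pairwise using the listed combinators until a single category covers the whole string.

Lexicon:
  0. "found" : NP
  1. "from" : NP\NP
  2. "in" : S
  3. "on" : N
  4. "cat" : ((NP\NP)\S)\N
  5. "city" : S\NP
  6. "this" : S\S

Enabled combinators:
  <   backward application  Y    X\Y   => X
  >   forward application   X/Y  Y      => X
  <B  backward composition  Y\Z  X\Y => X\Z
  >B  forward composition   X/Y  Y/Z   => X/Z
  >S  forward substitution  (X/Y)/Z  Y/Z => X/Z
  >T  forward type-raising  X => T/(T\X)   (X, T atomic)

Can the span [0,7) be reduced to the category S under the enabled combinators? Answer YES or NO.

YES

[0,7] S   >
  [0,1] S/(S\NP)   >T
    [0,1] "found" : NP
  [1,7] S\NP   <B
    [1,2] "from" : NP\NP
    [2,7] S\NP   <B
      [2,5] NP\NP   <
        [2,3] "in" : S
        [3,5] (NP\NP)\S   <
          [3,4] "on" : N
          [4,5] "cat" : ((NP\NP)\S)\N
      [5,7] S\NP   <B
        [5,6] "city" : S\NP
        [6,7] "this" : S\S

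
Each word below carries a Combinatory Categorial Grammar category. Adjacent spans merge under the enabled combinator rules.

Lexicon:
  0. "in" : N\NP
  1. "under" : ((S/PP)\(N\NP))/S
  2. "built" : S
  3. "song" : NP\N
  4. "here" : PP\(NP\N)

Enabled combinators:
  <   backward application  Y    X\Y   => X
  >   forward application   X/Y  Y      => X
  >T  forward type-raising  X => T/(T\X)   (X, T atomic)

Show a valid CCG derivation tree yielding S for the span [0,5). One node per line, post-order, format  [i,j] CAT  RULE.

[0,1] N\NP  lex  "in"
[1,2] ((S/PP)\(N\NP))/S  lex  "under"
[2,3] S  lex  "built"
[1,3] (S/PP)\(N\NP)  >  k=2
[0,3] S/PP  <  k=1
[3,4] NP\N  lex  "song"
[4,5] PP\(NP\N)  lex  "here"
[3,5] PP  <  k=4
[0,5] S  >  k=3

[0,5] S   >
  [0,3] S/PP   <
    [0,1] "in" : N\NP
    [1,3] (S/PP)\(N\NP)   >
      [1,2] "under" : ((S/PP)\(N\NP))/S
      [2,3] "built" : S
  [3,5] PP   <
    [3,4] "song" : NP\N
    [4,5] "here" : PP\(NP\N)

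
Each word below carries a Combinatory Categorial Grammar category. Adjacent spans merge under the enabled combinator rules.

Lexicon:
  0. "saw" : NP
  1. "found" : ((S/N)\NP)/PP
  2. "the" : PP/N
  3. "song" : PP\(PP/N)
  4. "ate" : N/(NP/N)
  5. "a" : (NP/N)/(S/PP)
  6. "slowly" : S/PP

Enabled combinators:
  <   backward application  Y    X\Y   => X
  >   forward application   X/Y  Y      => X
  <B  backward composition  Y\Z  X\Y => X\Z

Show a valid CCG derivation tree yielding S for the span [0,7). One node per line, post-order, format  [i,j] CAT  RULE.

[0,7] S   >
  [0,4] S/N   <
    [0,1] "saw" : NP
    [1,4] (S/N)\NP   >
      [1,2] "found" : ((S/N)\NP)/PP
      [2,4] PP   <
        [2,3] "the" : PP/N
        [3,4] "song" : PP\(PP/N)
  [4,7] N   >
    [4,5] "ate" : N/(NP/N)
    [5,7] NP/N   >
      [5,6] "a" : (NP/N)/(S/PP)
      [6,7] "slowly" : S/PP

[0,1] NP  lex  "saw"
[1,2] ((S/N)\NP)/PP  lex  "found"
[2,3] PP/N  lex  "the"
[3,4] PP\(PP/N)  lex  "song"
[2,4] PP  <  k=3
[1,4] (S/N)\NP  >  k=2
[0,4] S/N  <  k=1
[4,5] N/(NP/N)  lex  "ate"
[5,6] (NP/N)/(S/PP)  lex  "a"
[6,7] S/PP  lex  "slowly"
[5,7] NP/N  >  k=6
[4,7] N  >  k=5
[0,7] S  >  k=4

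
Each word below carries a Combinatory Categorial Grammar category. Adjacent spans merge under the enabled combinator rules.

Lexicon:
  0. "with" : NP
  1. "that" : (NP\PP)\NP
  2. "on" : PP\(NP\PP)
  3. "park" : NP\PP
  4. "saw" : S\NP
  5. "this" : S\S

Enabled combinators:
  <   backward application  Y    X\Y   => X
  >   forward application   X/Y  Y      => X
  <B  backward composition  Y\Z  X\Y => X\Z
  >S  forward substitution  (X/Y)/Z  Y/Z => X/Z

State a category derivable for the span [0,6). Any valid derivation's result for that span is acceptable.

[0,6] S   <
  [0,3] PP   <
    [0,1] "with" : NP
    [1,3] PP\NP   <B
      [1,2] "that" : (NP\PP)\NP
      [2,3] "on" : PP\(NP\PP)
  [3,6] S\PP   <B
    [3,4] "park" : NP\PP
    [4,6] S\NP   <B
      [4,5] "saw" : S\NP
      [5,6] "this" : S\S

S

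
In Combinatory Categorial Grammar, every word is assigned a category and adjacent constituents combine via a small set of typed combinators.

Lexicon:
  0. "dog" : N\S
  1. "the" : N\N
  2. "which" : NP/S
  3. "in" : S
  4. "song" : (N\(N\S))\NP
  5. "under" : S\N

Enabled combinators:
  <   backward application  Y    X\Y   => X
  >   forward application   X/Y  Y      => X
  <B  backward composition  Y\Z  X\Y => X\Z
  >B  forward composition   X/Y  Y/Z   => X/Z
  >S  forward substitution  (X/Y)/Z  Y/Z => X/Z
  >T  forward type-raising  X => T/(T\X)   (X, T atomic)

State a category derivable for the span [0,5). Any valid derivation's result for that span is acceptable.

[0,6] S   <
  [0,5] N   <
    [0,2] N\S   <B
      [0,1] "dog" : N\S
      [1,2] "the" : N\N
    [2,5] N\(N\S)   <
      [2,4] NP   >
        [2,3] "which" : NP/S
        [3,4] "in" : S
      [4,5] "song" : (N\(N\S))\NP
  [5,6] "under" : S\N

N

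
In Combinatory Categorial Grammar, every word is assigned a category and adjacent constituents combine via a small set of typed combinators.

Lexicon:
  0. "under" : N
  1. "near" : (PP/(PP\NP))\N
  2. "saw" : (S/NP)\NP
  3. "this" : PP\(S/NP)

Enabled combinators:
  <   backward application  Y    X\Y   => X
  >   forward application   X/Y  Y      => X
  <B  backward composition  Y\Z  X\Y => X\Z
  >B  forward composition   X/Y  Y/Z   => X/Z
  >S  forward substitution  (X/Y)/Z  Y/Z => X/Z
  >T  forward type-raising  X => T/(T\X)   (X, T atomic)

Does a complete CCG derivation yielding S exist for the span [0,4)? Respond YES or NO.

N (PP/(PP\NP))\N (S/NP)\NP PP\(S/NP)
CKY chart[0,4] = {N/(N\PP), NP/(NP\PP), PP, PP/(PP\PP), S/(S\PP)}; S ∉ chart

NO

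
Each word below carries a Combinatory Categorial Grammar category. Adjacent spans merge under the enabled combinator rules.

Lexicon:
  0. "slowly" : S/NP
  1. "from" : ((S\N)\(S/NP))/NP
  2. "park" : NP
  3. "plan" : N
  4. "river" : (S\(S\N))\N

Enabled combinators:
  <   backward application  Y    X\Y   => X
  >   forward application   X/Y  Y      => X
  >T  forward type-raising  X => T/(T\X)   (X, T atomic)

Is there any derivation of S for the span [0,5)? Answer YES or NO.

[0,5] S   <
  [0,3] S\N   <
    [0,1] "slowly" : S/NP
    [1,3] (S\N)\(S/NP)   >
      [1,2] "from" : ((S\N)\(S/NP))/NP
      [2,3] "park" : NP
  [3,5] S\(S\N)   <
    [3,4] "plan" : N
    [4,5] "river" : (S\(S\N))\N

YES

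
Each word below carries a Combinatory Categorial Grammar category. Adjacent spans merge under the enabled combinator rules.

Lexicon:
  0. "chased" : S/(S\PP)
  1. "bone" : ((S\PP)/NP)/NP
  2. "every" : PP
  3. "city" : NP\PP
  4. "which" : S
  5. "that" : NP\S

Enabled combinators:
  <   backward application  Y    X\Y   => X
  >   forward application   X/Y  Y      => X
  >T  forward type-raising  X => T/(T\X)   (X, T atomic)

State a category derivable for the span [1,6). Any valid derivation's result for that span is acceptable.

S\PP

[0,6] S   >
  [0,1] "chased" : S/(S\PP)
  [1,6] S\PP   >
    [1,4] (S\PP)/NP   >
      [1,2] "bone" : ((S\PP)/NP)/NP
      [2,4] NP   <
        [2,3] "every" : PP
        [3,4] "city" : NP\PP
    [4,6] NP   >
      [4,5] NP/(NP\S)   >T
        [4,5] "which" : S
      [5,6] "that" : NP\S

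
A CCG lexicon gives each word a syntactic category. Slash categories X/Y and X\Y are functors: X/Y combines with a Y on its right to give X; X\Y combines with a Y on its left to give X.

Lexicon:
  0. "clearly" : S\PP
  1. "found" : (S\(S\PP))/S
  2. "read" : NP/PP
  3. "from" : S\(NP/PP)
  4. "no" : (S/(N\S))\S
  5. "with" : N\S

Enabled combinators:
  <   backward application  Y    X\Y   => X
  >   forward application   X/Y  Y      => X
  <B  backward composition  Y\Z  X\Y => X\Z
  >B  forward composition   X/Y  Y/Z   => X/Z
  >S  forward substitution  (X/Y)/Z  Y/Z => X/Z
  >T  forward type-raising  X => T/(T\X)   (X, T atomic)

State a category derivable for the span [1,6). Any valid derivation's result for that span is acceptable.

[0,6] S   <
  [0,1] "clearly" : S\PP
  [1,6] S\(S\PP)   >
    [1,2] "found" : (S\(S\PP))/S
    [2,6] S   >
      [2,5] S/(N\S)   <
        [2,4] S   <
          [2,3] "read" : NP/PP
          [3,4] "from" : S\(NP/PP)
        [4,5] "no" : (S/(N\S))\S
      [5,6] "with" : N\S

S\(S\PP)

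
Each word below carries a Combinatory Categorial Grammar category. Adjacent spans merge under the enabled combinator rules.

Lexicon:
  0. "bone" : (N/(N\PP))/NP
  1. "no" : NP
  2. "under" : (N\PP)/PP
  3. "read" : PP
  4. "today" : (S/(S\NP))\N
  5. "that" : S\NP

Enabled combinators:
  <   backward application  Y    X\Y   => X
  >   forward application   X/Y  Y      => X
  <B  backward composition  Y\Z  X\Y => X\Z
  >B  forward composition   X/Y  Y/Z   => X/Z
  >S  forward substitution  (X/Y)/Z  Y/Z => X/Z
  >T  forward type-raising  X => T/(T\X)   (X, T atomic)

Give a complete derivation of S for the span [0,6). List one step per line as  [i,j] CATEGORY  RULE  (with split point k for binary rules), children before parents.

[0,6] S   >
  [0,5] S/(S\NP)   <
    [0,4] N   >
      [0,2] N/(N\PP)   >
        [0,1] "bone" : (N/(N\PP))/NP
        [1,2] "no" : NP
      [2,4] N\PP   >
        [2,3] "under" : (N\PP)/PP
        [3,4] "read" : PP
    [4,5] "today" : (S/(S\NP))\N
  [5,6] "that" : S\NP

[0,1] (N/(N\PP))/NP  lex  "bone"
[1,2] NP  lex  "no"
[0,2] N/(N\PP)  >  k=1
[2,3] (N\PP)/PP  lex  "under"
[3,4] PP  lex  "read"
[2,4] N\PP  >  k=3
[0,4] N  >  k=2
[4,5] (S/(S\NP))\N  lex  "today"
[0,5] S/(S\NP)  <  k=4
[5,6] S\NP  lex  "that"
[0,6] S  >  k=5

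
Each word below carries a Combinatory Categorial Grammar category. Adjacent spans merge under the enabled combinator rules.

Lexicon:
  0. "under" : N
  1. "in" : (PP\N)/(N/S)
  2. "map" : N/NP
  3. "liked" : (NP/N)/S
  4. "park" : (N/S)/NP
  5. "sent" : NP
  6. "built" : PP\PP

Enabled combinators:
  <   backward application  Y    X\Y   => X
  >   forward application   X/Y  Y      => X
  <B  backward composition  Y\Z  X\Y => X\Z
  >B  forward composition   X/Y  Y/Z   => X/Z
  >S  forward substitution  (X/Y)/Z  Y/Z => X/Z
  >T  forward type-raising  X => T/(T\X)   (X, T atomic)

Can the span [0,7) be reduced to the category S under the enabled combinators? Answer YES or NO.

N (PP\N)/(N/S) N/NP (NP/N)/S (N/S)/NP NP PP\PP
CKY chart[0,7] = {N/(N\PP), NP/(NP\PP), PP, PP/(PP\PP), S/(S\PP)}; S ∉ chart

NO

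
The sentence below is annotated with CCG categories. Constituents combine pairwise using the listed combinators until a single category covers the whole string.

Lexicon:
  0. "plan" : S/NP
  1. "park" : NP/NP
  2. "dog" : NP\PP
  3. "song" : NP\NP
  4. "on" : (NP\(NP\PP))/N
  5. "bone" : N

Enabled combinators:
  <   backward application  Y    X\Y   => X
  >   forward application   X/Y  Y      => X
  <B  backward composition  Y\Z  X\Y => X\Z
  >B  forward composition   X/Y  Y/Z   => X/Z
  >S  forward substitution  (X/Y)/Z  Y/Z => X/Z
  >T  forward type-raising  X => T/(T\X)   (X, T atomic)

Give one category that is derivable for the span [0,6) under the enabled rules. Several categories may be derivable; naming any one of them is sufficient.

[0,6] S   >
  [0,2] S/NP   >B
    [0,1] "plan" : S/NP
    [1,2] "park" : NP/NP
  [2,6] NP   <
    [2,4] NP\PP   <B
      [2,3] "dog" : NP\PP
      [3,4] "song" : NP\NP
    [4,6] NP\(NP\PP)   >
      [4,5] "on" : (NP\(NP\PP))/N
      [5,6] "bone" : N

S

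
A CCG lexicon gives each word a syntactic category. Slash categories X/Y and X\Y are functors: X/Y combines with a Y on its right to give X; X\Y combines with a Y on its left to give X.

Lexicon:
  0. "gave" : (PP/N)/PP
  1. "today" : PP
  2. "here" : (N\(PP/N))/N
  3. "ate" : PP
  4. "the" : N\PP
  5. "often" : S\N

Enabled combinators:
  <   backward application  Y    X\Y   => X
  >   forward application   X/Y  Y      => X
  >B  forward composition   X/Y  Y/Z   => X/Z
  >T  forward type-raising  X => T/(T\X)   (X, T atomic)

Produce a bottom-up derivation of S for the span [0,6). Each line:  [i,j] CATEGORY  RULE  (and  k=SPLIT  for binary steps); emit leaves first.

[0,6] S   <
  [0,5] N   <
    [0,2] PP/N   >
      [0,1] "gave" : (PP/N)/PP
      [1,2] "today" : PP
    [2,5] N\(PP/N)   >
      [2,3] "here" : (N\(PP/N))/N
      [3,5] N   >
        [3,4] N/(N\PP)   >T
          [3,4] "ate" : PP
        [4,5] "the" : N\PP
  [5,6] "often" : S\N

[0,1] (PP/N)/PP  lex  "gave"
[1,2] PP  lex  "today"
[0,2] PP/N  >  k=1
[2,3] (N\(PP/N))/N  lex  "here"
[3,4] PP  lex  "ate"
[3,4] N/(N\PP)  >T
[4,5] N\PP  lex  "the"
[3,5] N  >  k=4
[2,5] N\(PP/N)  >  k=3
[0,5] N  <  k=2
[5,6] S\N  lex  "often"
[0,6] S  <  k=5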